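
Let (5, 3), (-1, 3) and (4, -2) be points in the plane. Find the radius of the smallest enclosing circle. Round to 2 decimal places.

3.61

Call the three points A, B, C in the order given.
Side lengths²: AB² = 36, AC² = 26, BC² = 50.
Since BC² = 50 < 36 + 26 = 62, the triangle is acute, so the smallest enclosing circle is the circumcircle.
Circumcentre = (2, 1), r² = 13.
r = √13 ≈ 3.61.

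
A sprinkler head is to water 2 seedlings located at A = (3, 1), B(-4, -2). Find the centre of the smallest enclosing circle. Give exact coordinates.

(-0.5, -0.5)

The smallest circle enclosing two points has them as diameter endpoints.
Centre = midpoint = (-0.5, -0.5); r² = |AB|²/4 = 58/4 = 14.5.
Centre = (-0.5, -0.5).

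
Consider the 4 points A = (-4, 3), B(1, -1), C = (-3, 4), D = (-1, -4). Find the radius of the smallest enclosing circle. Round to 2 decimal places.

By Welzl's lemma the MEC is supported by two points (diametrically opposite) or three points (on a circumcircle).
The farthest pair is C–D with squared distance 68. The circle on this segment as diameter has centre (-2, 0) and r² = 68/4 = 17.
Check A: distance² to centre = 13 ≤ 17, so it lies inside.
All remaining points lie in this disk, and no smaller disk contains both endpoints, so this is the minimum enclosing circle.
r = √17 ≈ 4.12.

4.12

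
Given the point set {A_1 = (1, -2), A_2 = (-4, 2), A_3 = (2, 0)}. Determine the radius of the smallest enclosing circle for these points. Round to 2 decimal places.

3.23

Side lengths²: A_1A_2² = 41, A_1A_3² = 5, A_2A_3² = 40.
Since A_1A_2² = 41 < 40 + 5 = 45, the triangle is acute, so the smallest enclosing circle is the circumcircle.
Circumcentre = (-17/14, 5/14), r² = 1025/98.
r = √(1025/98) ≈ 3.23.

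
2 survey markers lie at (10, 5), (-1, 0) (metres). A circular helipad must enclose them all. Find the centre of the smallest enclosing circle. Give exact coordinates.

(4.5, 2.5)

The smallest circle enclosing two points has them as diameter endpoints.
Centre = midpoint = (4.5, 2.5); r² = |(10, 5)−(-1, 0)|²/4 = 146/4 = 36.5.
Centre = (4.5, 2.5).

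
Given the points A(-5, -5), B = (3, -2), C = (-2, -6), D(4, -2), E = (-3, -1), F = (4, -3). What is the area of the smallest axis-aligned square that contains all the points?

81

The bounding box has width 9 and height 5.
An axis-aligned square enclosing the set must have side ≥ max(width, height).
So the minimum side is max(9, 5) = 9.
Area = 9² = 81.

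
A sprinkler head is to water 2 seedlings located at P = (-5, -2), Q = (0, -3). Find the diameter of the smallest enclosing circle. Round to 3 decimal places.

5.099

The smallest circle enclosing two points has them as diameter endpoints.
Centre = midpoint = (-2.5, -2.5); r² = |PQ|²/4 = 26/4 = 6.5.
Diameter = 2r = 2√(6.5) ≈ 5.099.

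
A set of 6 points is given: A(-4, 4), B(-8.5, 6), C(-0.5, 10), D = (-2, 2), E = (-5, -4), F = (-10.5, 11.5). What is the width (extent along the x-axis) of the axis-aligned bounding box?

max x = -0.5, min x = -10.5, so width = 10.

10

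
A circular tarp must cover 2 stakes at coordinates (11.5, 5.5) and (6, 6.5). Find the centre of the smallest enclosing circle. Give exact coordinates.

The smallest circle enclosing two points has them as diameter endpoints.
Centre = midpoint = (8.75, 6); r² = |(11.5, 5.5)−(6, 6.5)|²/4 = 31.25/4 = 7.8125.
Centre = (8.75, 6).

(8.75, 6)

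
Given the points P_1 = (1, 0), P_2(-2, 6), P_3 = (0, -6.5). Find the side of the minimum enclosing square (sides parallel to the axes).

12.5

The bounding box has width 3 and height 12.5.
An axis-aligned square enclosing the set must have side ≥ max(width, height).
So the minimum side is max(3, 12.5) = 12.5.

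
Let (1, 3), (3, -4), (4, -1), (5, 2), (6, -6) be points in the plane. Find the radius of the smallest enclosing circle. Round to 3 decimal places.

5.148

The farthest pair is (1, 3)–(6, -6) with squared distance 106. The circle on this segment as diameter has centre (3.5, -1.5) and r² = 106/4 = 26.5.
Check (3, -4): distance² to centre = 6.5 ≤ 26.5, so it lies inside.
All remaining points lie in this disk, and no smaller disk contains both endpoints, so this is the minimum enclosing circle.
r = √(26.5) ≈ 5.148.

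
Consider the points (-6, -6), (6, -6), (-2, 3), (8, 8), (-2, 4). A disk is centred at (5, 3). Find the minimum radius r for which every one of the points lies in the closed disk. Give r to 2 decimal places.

14.21

The required radius is the distance from (5, 3) to the farthest point.
Squared distances: 202, 82, 49, 34, 50.
Maximum is 202, attained at (-6, -6).
r = √202 ≈ 14.21.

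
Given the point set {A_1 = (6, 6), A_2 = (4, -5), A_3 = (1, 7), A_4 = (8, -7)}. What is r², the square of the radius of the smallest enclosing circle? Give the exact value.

By Welzl's lemma the MEC is supported by two points (diametrically opposite) or three points (on a circumcircle).
The farthest pair is A_3–A_4 with squared distance 245. The circle on this segment as diameter has centre (4.5, 0) and r² = 245/4 = 61.25.
Check A_1: distance² to centre = 38.25 ≤ 61.25, so it lies inside.
All remaining points lie in this disk, and no smaller disk contains both endpoints, so this is the minimum enclosing circle.

61.25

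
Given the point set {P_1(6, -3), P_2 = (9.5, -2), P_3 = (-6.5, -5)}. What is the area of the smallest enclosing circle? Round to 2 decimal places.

Side lengths²: P_1P_2² = 13.25, P_1P_3² = 160.25, P_2P_3² = 265.
Since P_2P_3² = 265 ≥ 160.25 + 13.25 = 173.5, the angle opposite P_2P_3 is not acute, so the smallest enclosing circle has P_2P_3 as diameter.
Centre = midpoint of P_2P_3 = (1.5, -3.5), r² = 265/4 = 66.25.
Area = π·r² = π·66.25 ≈ 208.13.

208.13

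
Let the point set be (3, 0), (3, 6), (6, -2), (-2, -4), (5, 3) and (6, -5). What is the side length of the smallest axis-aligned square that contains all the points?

The bounding box has width 8 and height 11.
An axis-aligned square enclosing the set must have side ≥ max(width, height).
So the minimum side is max(8, 11) = 11.

11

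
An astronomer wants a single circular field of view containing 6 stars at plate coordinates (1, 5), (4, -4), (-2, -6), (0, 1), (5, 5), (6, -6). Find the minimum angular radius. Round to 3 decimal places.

6.546

A smallest enclosing disk is always determined by at most three of the input points on its boundary.
The minimum enclosing circle is determined by three boundary points: (-2, -6), (5, 5), (6, -6).
Their circumcentre is (2, -9/11) with r² = 5185/121.
The farthest remaining point (1, 5) is at distance² 4217/121 ≤ 5185/121.
r = √(5185/121) ≈ 6.546.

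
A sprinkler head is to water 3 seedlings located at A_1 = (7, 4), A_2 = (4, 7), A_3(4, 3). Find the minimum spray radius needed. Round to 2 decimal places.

Side lengths²: A_1A_2² = 18, A_1A_3² = 10, A_2A_3² = 16.
Since A_1A_2² = 18 < 16 + 10 = 26, the triangle is acute, so the smallest enclosing circle is the circumcircle.
Circumcentre = (5, 5), r² = 5.
r = √5 ≈ 2.24.

2.24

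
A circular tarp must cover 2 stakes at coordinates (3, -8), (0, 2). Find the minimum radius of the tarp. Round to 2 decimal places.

The smallest circle enclosing two points has them as diameter endpoints.
Centre = midpoint = (1.5, -3); r² = |(3, -8)−(0, 2)|²/4 = 109/4 = 27.25.
r = √(27.25) ≈ 5.22.

5.22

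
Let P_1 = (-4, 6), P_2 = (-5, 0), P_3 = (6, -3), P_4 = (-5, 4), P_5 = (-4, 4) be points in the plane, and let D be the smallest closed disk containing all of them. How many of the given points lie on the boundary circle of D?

2

The farthest pair is P_1–P_3 with squared distance 181. The circle on this segment as diameter has centre (1, 1.5) and r² = 181/4 = 45.25.
Check P_2: distance² to centre = 38.25 ≤ 45.25, so it lies inside.
All remaining points lie in this disk, and no smaller disk contains both endpoints, so this is the minimum enclosing circle.
The points at distance exactly r from the centre are P_1, P_3 — 2 points.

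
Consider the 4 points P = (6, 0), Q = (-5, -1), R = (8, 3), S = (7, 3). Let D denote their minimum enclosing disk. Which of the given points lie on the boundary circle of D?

The minimum enclosing circle of a finite set is fixed by two of the points (as a diameter) or three (as a circumcircle).
The farthest pair is Q–R with squared distance 185. The circle on this segment as diameter has centre (1.5, 1) and r² = 185/4 = 46.25.
Check P: distance² to centre = 21.25 ≤ 46.25, so it lies inside.
All remaining points lie in this disk, and no smaller disk contains both endpoints, so this is the minimum enclosing circle.
The points at distance exactly r from the centre are Q, R — 2 points.

Q, R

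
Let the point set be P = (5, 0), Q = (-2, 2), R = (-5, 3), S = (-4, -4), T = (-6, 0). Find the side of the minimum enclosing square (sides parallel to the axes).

11

The bounding box has width 11 and height 7.
An axis-aligned square enclosing the set must have side ≥ max(width, height).
So the minimum side is max(11, 7) = 11.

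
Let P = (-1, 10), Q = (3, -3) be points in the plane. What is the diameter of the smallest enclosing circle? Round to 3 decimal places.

The smallest circle enclosing two points has them as diameter endpoints.
Centre = midpoint = (1, 3.5); r² = |PQ|²/4 = 185/4 = 46.25.
Diameter = 2r = 2√(46.25) ≈ 13.601.

13.601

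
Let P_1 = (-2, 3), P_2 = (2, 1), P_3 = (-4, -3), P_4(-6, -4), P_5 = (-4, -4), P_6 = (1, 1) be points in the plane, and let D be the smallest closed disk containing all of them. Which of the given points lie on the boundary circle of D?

By Welzl's lemma the MEC is supported by two points (diametrically opposite) or three points (on a circumcircle).
The farthest pair is P_2–P_4 with squared distance 89. The circle on this segment as diameter has centre (-2, -1.5) and r² = 89/4 = 22.25.
Check P_1: distance² to centre = 20.25 ≤ 22.25, so it lies inside.
All remaining points lie in this disk, and no smaller disk contains both endpoints, so this is the minimum enclosing circle.
The points at distance exactly r from the centre are P_2, P_4 — 2 points.

P_2, P_4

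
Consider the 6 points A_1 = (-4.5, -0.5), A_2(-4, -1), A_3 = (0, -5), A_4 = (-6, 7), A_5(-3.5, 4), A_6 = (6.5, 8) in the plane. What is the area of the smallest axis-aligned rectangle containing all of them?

x ranges over [-6, 6.5], width 12.5.
y ranges over [-5, 8], height 13.
Area = 12.5 × 13 = 162.5.

162.5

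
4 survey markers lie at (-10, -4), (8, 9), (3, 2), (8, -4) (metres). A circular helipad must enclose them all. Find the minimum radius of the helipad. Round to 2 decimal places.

A smallest enclosing disk is always determined by at most three of the input points on its boundary.
The farthest pair is (-10, -4)–(8, 9) with squared distance 493. The circle on this segment as diameter has centre (-1, 2.5) and r² = 493/4 = 123.25.
Check (3, 2): distance² to centre = 16.25 ≤ 123.25, so it lies inside.
All remaining points lie in this disk, and no smaller disk contains both endpoints, so this is the minimum enclosing circle.
r = √(123.25) ≈ 11.10.

11.10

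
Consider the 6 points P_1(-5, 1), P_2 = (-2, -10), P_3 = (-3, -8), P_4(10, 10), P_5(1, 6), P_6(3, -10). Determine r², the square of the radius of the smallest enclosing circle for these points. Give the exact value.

A smallest enclosing disk is always determined by at most three of the input points on its boundary.
The farthest pair is P_2–P_4 with squared distance 544. The circle on this segment as diameter has centre (4, 0) and r² = 544/4 = 136.
Check P_1: distance² to centre = 82 ≤ 136, so it lies inside.
All remaining points lie in this disk, and no smaller disk contains both endpoints, so this is the minimum enclosing circle.

136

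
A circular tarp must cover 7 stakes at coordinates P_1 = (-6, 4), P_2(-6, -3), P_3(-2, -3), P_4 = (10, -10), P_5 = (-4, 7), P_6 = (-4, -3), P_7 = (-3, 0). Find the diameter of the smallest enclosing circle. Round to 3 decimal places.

The minimum enclosing circle of a finite set is fixed by two of the points (as a diameter) or three (as a circumcircle).
The farthest pair is P_4–P_5 with squared distance 485. The circle on this segment as diameter has centre (3, -1.5) and r² = 485/4 = 121.25.
Check P_1: distance² to centre = 111.25 ≤ 121.25, so it lies inside.
All remaining points lie in this disk, and no smaller disk contains both endpoints, so this is the minimum enclosing circle.
Diameter = 2r = 2√(121.25) ≈ 22.023.

22.023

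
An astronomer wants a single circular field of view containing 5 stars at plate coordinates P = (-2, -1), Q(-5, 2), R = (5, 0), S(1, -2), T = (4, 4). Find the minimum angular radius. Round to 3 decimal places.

5.099

By Welzl's lemma the MEC is supported by two points (diametrically opposite) or three points (on a circumcircle).
The farthest pair is Q–R with squared distance 104. The circle on this segment as diameter has centre (0, 1) and r² = 104/4 = 26.
Check P: distance² to centre = 8 ≤ 26, so it lies inside.
All remaining points lie in this disk, and no smaller disk contains both endpoints, so this is the minimum enclosing circle.
r = √26 ≈ 5.099.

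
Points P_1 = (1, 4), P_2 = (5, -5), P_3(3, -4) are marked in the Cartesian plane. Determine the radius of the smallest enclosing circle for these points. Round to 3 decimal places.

Side lengths²: P_1P_2² = 97, P_1P_3² = 68, P_2P_3² = 5.
Since P_1P_2² = 97 ≥ 68 + 5 = 73, the angle opposite P_1P_2 is not acute, so the smallest enclosing circle has P_1P_2 as diameter.
Centre = midpoint of P_1P_2 = (3, -0.5), r² = 97/4 = 24.25.
r = √(24.25) ≈ 4.924.

4.924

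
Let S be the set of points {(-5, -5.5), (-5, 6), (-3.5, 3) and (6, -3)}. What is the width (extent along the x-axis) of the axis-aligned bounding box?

11

max x = 6, min x = -5, so width = 11.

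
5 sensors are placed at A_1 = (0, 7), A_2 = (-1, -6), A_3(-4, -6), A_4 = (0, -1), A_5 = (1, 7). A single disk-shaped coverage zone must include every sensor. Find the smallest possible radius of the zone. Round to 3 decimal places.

6.964

A smallest enclosing disk is always determined by at most three of the input points on its boundary.
The farthest pair is A_3–A_5 with squared distance 194. The circle on this segment as diameter has centre (-1.5, 0.5) and r² = 194/4 = 48.5.
Check A_1: distance² to centre = 44.5 ≤ 48.5, so it lies inside.
All remaining points lie in this disk, and no smaller disk contains both endpoints, so this is the minimum enclosing circle.
r = √(48.5) ≈ 6.964.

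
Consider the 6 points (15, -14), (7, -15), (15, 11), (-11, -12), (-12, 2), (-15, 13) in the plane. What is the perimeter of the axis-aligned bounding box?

Width = max x − min x = 15 − (-15) = 30.
Height = max y − min y = 13 − (-15) = 28.
Perimeter = 2(30 + 28) = 116.

116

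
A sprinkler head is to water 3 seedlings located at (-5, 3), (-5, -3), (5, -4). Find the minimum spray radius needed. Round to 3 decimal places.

6.103

Call the three points A, B, C in the order given.
Side lengths²: AB² = 36, AC² = 149, BC² = 101.
Since AC² = 149 ≥ 101 + 36 = 137, the angle opposite AC is not acute, so the smallest enclosing circle has AC as diameter.
Centre = midpoint of AC = (0, -0.5), r² = 149/4 = 37.25.
r = √(37.25) ≈ 6.103.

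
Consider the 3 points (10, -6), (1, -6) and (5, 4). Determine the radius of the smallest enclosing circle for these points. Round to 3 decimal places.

Call the three points A, B, C in the order given.
Side lengths²: AB² = 81, AC² = 125, BC² = 116.
Since AC² = 125 < 116 + 81 = 197, the triangle is acute, so the smallest enclosing circle is the circumcircle.
Circumcentre = (5.5, -2), r² = 36.25.
r = √(36.25) ≈ 6.021.

6.021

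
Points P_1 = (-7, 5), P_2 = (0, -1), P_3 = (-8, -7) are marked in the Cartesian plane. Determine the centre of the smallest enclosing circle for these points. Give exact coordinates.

(-37/6, -10/9)

Side lengths²: P_1P_2² = 85, P_1P_3² = 145, P_2P_3² = 100.
Since P_1P_3² = 145 < 100 + 85 = 185, the triangle is acute, so the smallest enclosing circle is the circumcircle.
Circumcentre = (-37/6, -10/9), r² = 12325/324.
Centre = (-37/6, -10/9).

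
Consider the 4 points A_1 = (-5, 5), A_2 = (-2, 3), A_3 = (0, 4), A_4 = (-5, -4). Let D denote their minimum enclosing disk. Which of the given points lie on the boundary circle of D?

A_1, A_3, A_4

A smallest enclosing disk is always determined by at most three of the input points on its boundary.
The minimum enclosing circle is determined by three boundary points: A_1, A_3, A_4.
Their circumcentre is (-3.3, 0.5) with r² = 23.14.
The farthest remaining point A_2 is at distance² 7.94 ≤ 23.14.
The points at distance exactly r from the centre are A_1, A_3, A_4 — 3 points.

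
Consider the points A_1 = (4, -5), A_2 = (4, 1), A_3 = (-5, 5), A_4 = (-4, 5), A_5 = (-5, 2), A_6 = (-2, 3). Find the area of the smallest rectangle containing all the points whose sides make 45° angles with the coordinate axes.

76

In coordinates u = x + y, v = x − y the rectangle is axis-aligned; the map (x,y)→(u,v) scales areas by 2.
u-values: -1, 5, 0, 1, -3, 1; range = 5 − (-3) = 8.
v-values: 9, 3, -10, -9, -7, -5; range = 9 − (-10) = 19.
Area = (8 × 19) / 2 = 76.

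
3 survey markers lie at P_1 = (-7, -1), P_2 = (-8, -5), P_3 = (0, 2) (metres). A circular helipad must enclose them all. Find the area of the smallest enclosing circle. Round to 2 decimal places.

Side lengths²: P_1P_2² = 17, P_1P_3² = 58, P_2P_3² = 113.
Since P_2P_3² = 113 ≥ 58 + 17 = 75, the angle opposite P_2P_3 is not acute, so the smallest enclosing circle has P_2P_3 as diameter.
Centre = midpoint of P_2P_3 = (-4, -1.5), r² = 113/4 = 28.25.
Area = π·r² = π·28.25 ≈ 88.75.

88.75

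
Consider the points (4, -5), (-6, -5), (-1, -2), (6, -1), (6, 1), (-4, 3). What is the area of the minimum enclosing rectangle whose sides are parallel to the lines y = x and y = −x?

In coordinates u = x + y, v = x − y the rectangle is axis-aligned; the map (x,y)→(u,v) scales areas by 2.
u-values: -1, -11, -3, 5, 7, -1; range = 7 − (-11) = 18.
v-values: 9, -1, 1, 7, 5, -7; range = 9 − (-7) = 16.
Area = (18 × 16) / 2 = 144.

144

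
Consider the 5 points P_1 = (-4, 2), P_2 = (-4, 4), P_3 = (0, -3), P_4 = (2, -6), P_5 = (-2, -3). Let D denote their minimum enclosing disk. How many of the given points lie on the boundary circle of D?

A smallest enclosing disk is always determined by at most three of the input points on its boundary.
The farthest pair is P_2–P_4 with squared distance 136. The circle on this segment as diameter has centre (-1, -1) and r² = 136/4 = 34.
Check P_1: distance² to centre = 18 ≤ 34, so it lies inside.
All remaining points lie in this disk, and no smaller disk contains both endpoints, so this is the minimum enclosing circle.
The points at distance exactly r from the centre are P_2, P_4 — 2 points.

2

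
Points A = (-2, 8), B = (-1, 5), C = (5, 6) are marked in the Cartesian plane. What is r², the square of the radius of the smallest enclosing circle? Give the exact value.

Side lengths²: AB² = 10, AC² = 53, BC² = 37.
Since AC² = 53 ≥ 37 + 10 = 47, the angle opposite AC is not acute, so the smallest enclosing circle has AC as diameter.
Centre = midpoint of AC = (1.5, 7), r² = 53/4 = 13.25.

13.25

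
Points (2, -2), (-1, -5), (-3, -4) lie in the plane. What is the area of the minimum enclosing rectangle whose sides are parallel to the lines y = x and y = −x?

In coordinates u = x + y, v = x − y the rectangle is axis-aligned; the map (x,y)→(u,v) scales areas by 2.
u-values: 0, -6, -7; range = 0 − (-7) = 7.
v-values: 4, 4, 1; range = 4 − 1 = 3.
Area = (7 × 3) / 2 = 10.5.

10.5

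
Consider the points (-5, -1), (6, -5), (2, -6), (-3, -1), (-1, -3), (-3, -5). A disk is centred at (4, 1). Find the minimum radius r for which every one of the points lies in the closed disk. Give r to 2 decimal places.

9.22

The required radius is the distance from (4, 1) to the farthest point.
Squared distances: 85, 40, 53, 53, 41, 85.
Maximum is 85, attained at (-5, -1).
r = √85 ≈ 9.22.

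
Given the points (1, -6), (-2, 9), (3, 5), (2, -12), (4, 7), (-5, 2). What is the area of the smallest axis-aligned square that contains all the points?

The bounding box has width 9 and height 21.
An axis-aligned square enclosing the set must have side ≥ max(width, height).
So the minimum side is max(9, 21) = 21.
Area = 21² = 441.

441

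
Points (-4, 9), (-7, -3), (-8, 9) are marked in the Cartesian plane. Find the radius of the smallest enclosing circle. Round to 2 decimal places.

Call the three points A, B, C in the order given.
Side lengths²: AB² = 153, AC² = 16, BC² = 145.
Since AB² = 153 < 145 + 16 = 161, the triangle is acute, so the smallest enclosing circle is the circumcircle.
Circumcentre = (-6, 3.125), r² = 38.515625.
r = √(38.515625) ≈ 6.21.

6.21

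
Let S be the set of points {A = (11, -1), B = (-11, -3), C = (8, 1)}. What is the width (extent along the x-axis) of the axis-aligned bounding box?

max x = 11, min x = -11, so width = 22.

22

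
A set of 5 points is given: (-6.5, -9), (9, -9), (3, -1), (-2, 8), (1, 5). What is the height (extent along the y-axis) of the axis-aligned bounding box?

17

max y = 8, min y = -9, so height = 17.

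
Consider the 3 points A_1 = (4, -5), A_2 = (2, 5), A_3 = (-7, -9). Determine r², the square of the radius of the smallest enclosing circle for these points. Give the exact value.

Side lengths²: A_1A_2² = 104, A_1A_3² = 137, A_2A_3² = 277.
Since A_2A_3² = 277 ≥ 137 + 104 = 241, the angle opposite A_2A_3 is not acute, so the smallest enclosing circle has A_2A_3 as diameter.
Centre = midpoint of A_2A_3 = (-2.5, -2), r² = 277/4 = 69.25.

69.25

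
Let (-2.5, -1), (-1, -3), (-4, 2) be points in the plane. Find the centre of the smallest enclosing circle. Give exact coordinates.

Call the three points A, B, C in the order given.
Side lengths²: AB² = 6.25, AC² = 11.25, BC² = 34.
Since BC² = 34 ≥ 11.25 + 6.25 = 17.5, the angle opposite BC is not acute, so the smallest enclosing circle has BC as diameter.
Centre = midpoint of BC = (-2.5, -0.5), r² = 34/4 = 8.5.
Centre = (-2.5, -0.5).

(-2.5, -0.5)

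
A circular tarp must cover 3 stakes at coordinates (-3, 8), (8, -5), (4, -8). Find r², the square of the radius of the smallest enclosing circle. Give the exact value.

Call the three points A, B, C in the order given.
Side lengths²: AB² = 290, AC² = 305, BC² = 25.
Since AC² = 305 < 290 + 25 = 315, the triangle is acute, so the smallest enclosing circle is the circumcircle.
Circumcentre = (33/34, 7/34), r² = 44225/578.

44225/578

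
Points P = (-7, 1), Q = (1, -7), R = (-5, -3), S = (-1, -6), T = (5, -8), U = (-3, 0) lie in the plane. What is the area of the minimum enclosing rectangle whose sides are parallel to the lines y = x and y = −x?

In coordinates u = x + y, v = x − y the rectangle is axis-aligned; the map (x,y)→(u,v) scales areas by 2.
u-values: -6, -6, -8, -7, -3, -3; range = -3 − (-8) = 5.
v-values: -8, 8, -2, 5, 13, -3; range = 13 − (-8) = 21.
Area = (5 × 21) / 2 = 52.5.

52.5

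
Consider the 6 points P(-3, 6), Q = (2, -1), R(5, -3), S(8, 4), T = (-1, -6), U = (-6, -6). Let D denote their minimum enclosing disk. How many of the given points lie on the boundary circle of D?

2

A smallest enclosing disk is always determined by at most three of the input points on its boundary.
The farthest pair is S–U with squared distance 296. The circle on this segment as diameter has centre (1, -1) and r² = 296/4 = 74.
Check P: distance² to centre = 65 ≤ 74, so it lies inside.
All remaining points lie in this disk, and no smaller disk contains both endpoints, so this is the minimum enclosing circle.
The points at distance exactly r from the centre are S, U — 2 points.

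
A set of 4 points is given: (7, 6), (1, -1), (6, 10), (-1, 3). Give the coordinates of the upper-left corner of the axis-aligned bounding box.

(-1, 10)

x-range [-1, 7], y-range [-1, 10].
The upper-left corner is (-1, 10).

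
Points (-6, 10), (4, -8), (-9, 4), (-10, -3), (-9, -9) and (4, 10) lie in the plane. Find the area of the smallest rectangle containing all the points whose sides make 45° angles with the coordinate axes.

In coordinates u = x + y, v = x − y the rectangle is axis-aligned; the map (x,y)→(u,v) scales areas by 2.
u-values: 4, -4, -5, -13, -18, 14; range = 14 − (-18) = 32.
v-values: -16, 12, -13, -7, 0, -6; range = 12 − (-16) = 28.
Area = (32 × 28) / 2 = 448.

448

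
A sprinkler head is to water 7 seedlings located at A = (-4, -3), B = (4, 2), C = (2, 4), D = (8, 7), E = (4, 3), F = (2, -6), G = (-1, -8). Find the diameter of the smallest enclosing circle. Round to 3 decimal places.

17.493

The farthest pair is D–G with squared distance 306. The circle on this segment as diameter has centre (3.5, -0.5) and r² = 306/4 = 76.5.
Check A: distance² to centre = 62.5 ≤ 76.5, so it lies inside.
All remaining points lie in this disk, and no smaller disk contains both endpoints, so this is the minimum enclosing circle.
Diameter = 2r = 2√(76.5) ≈ 17.493.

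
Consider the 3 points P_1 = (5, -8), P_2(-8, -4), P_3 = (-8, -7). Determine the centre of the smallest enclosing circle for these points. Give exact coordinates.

Side lengths²: P_1P_2² = 185, P_1P_3² = 170, P_2P_3² = 9.
Since P_1P_2² = 185 ≥ 170 + 9 = 179, the angle opposite P_1P_2 is not acute, so the smallest enclosing circle has P_1P_2 as diameter.
Centre = midpoint of P_1P_2 = (-1.5, -6), r² = 185/4 = 46.25.
Centre = (-1.5, -6).

(-1.5, -6)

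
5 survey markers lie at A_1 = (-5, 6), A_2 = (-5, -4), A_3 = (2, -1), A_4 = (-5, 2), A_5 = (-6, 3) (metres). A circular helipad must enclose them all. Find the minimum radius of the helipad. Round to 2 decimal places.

A smallest enclosing disk is always determined by at most three of the input points on its boundary.
The minimum enclosing circle is determined by three boundary points: A_1, A_2, A_3.
Their circumcentre is (-3, 1) with r² = 29.
The farthest remaining point A_5 is at distance² 13 ≤ 29.
r = √29 ≈ 5.39.

5.39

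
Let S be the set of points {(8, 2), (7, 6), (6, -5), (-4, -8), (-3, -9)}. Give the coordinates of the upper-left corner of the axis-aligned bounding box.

x-range [-4, 8], y-range [-9, 6].
The upper-left corner is (-4, 6).

(-4, 6)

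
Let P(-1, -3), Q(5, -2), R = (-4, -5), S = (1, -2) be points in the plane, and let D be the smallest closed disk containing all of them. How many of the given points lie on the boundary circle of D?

2

The farthest pair is Q–R with squared distance 90. The circle on this segment as diameter has centre (0.5, -3.5) and r² = 90/4 = 22.5.
Check P: distance² to centre = 2.5 ≤ 22.5, so it lies inside.
All remaining points lie in this disk, and no smaller disk contains both endpoints, so this is the minimum enclosing circle.
The points at distance exactly r from the centre are Q, R — 2 points.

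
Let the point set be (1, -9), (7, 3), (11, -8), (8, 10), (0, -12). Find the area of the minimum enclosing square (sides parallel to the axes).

The bounding box has width 11 and height 22.
An axis-aligned square enclosing the set must have side ≥ max(width, height).
So the minimum side is max(11, 22) = 22.
Area = 22² = 484.

484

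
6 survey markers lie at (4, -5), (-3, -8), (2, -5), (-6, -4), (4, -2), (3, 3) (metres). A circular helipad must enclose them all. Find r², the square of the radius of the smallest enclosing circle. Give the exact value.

The minimum enclosing circle of a finite set is fixed by two of the points (as a diameter) or three (as a circumcircle).
The farthest pair is (-3, -8)–(3, 3) with squared distance 157. The circle on this segment as diameter has centre (0, -2.5) and r² = 157/4 = 39.25.
Check (4, -5): distance² to centre = 22.25 ≤ 39.25, so it lies inside.
All remaining points lie in this disk, and no smaller disk contains both endpoints, so this is the minimum enclosing circle.

39.25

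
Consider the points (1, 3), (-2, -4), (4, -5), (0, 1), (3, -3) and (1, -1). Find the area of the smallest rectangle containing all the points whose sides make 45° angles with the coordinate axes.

55

In coordinates u = x + y, v = x − y the rectangle is axis-aligned; the map (x,y)→(u,v) scales areas by 2.
u-values: 4, -6, -1, 1, 0, 0; range = 4 − (-6) = 10.
v-values: -2, 2, 9, -1, 6, 2; range = 9 − (-2) = 11.
Area = (10 × 11) / 2 = 55.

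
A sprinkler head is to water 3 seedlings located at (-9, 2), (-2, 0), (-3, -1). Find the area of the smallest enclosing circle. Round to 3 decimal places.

41.626

Call the three points A, B, C in the order given.
Side lengths²: AB² = 53, AC² = 45, BC² = 2.
Since AB² = 53 ≥ 45 + 2 = 47, the angle opposite AB is not acute, so the smallest enclosing circle has AB as diameter.
Centre = midpoint of AB = (-5.5, 1), r² = 53/4 = 13.25.
Area = π·r² = π·13.25 ≈ 41.626.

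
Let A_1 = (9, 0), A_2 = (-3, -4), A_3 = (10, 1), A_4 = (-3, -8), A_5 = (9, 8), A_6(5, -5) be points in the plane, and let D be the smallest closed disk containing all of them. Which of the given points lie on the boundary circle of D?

The farthest pair is A_4–A_5 with squared distance 400. The circle on this segment as diameter has centre (3, 0) and r² = 400/4 = 100.
Check A_1: distance² to centre = 36 ≤ 100, so it lies inside.
All remaining points lie in this disk, and no smaller disk contains both endpoints, so this is the minimum enclosing circle.
The points at distance exactly r from the centre are A_4, A_5 — 2 points.

A_4, A_5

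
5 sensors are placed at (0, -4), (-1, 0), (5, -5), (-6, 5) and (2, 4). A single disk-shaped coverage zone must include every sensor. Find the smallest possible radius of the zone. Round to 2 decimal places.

The farthest pair is (5, -5)–(-6, 5) with squared distance 221. The circle on this segment as diameter has centre (-0.5, 0) and r² = 221/4 = 55.25.
Check (0, -4): distance² to centre = 16.25 ≤ 55.25, so it lies inside.
All remaining points lie in this disk, and no smaller disk contains both endpoints, so this is the minimum enclosing circle.
r = √(55.25) ≈ 7.43.

7.43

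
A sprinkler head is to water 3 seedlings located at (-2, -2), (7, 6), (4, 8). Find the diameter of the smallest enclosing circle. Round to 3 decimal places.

12.055

Call the three points A, B, C in the order given.
Side lengths²: AB² = 145, AC² = 136, BC² = 13.
Since AB² = 145 < 136 + 13 = 149, the triangle is acute, so the smallest enclosing circle is the circumcircle.
Circumcentre = (97/42, 31/14), r² = 32045/882.
Diameter = 2r = 2√(32045/882) ≈ 12.055.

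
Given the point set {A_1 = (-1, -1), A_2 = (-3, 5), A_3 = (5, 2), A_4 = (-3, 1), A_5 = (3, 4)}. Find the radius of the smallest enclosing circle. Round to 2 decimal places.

4.32

The minimum enclosing circle of a finite set is fixed by two of the points (as a diameter) or three (as a circumcircle).
The minimum enclosing circle is determined by three boundary points: A_1, A_2, A_3.
Their circumcentre is (11/14, 41/14) with r² = 1825/98.
The farthest remaining point A_4 is at distance² 1769/98 ≤ 1825/98.
r = √(1825/98) ≈ 4.32.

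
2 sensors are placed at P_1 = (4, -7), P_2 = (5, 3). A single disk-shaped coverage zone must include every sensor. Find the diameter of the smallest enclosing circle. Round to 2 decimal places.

The smallest circle enclosing two points has them as diameter endpoints.
Centre = midpoint = (4.5, -2); r² = |P_1P_2|²/4 = 101/4 = 25.25.
Diameter = 2r = 2√(25.25) ≈ 10.05.

10.05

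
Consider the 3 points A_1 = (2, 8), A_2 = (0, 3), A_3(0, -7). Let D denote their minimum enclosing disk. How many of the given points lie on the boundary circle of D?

Side lengths²: A_1A_2² = 29, A_1A_3² = 229, A_2A_3² = 100.
Since A_1A_3² = 229 ≥ 100 + 29 = 129, the angle opposite A_1A_3 is not acute, so the smallest enclosing circle has A_1A_3 as diameter.
Centre = midpoint of A_1A_3 = (1, 0.5), r² = 229/4 = 57.25.
The points at distance exactly r from the centre are A_1, A_3 — 2 points.

2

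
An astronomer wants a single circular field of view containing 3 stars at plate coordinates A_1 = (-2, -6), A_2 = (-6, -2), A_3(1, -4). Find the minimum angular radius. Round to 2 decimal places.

Side lengths²: A_1A_2² = 32, A_1A_3² = 13, A_2A_3² = 53.
Since A_2A_3² = 53 ≥ 32 + 13 = 45, the angle opposite A_2A_3 is not acute, so the smallest enclosing circle has A_2A_3 as diameter.
Centre = midpoint of A_2A_3 = (-2.5, -3), r² = 53/4 = 13.25.
r = √(13.25) ≈ 3.64.

3.64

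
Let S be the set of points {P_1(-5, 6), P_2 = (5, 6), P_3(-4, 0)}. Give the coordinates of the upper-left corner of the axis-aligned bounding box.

(-5, 6)

x-range [-5, 5], y-range [0, 6].
The upper-left corner is (-5, 6).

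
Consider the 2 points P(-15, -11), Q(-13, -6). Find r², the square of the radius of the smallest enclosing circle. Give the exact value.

The smallest circle enclosing two points has them as diameter endpoints.
Centre = midpoint = (-14, -8.5); r² = |PQ|²/4 = 29/4 = 7.25.

7.25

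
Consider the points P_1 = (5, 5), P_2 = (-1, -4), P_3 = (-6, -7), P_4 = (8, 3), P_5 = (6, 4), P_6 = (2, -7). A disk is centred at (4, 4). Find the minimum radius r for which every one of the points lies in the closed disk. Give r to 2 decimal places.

14.87

The required radius is the distance from (4, 4) to the farthest point.
Squared distances: 2, 89, 221, 17, 4, 125.
Maximum is 221, attained at P_3.
r = √221 ≈ 14.87.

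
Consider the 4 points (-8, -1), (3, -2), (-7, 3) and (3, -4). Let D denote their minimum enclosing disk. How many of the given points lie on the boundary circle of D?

2

A smallest enclosing disk is always determined by at most three of the input points on its boundary.
The farthest pair is (-7, 3)–(3, -4) with squared distance 149. The circle on this segment as diameter has centre (-2, -0.5) and r² = 149/4 = 37.25.
Check (-8, -1): distance² to centre = 36.25 ≤ 37.25, so it lies inside.
All remaining points lie in this disk, and no smaller disk contains both endpoints, so this is the minimum enclosing circle.
The points at distance exactly r from the centre are (-7, 3), (3, -4) — 2 points.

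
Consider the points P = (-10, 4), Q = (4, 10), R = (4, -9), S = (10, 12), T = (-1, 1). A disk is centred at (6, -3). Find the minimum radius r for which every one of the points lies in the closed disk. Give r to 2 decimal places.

The required radius is the distance from (6, -3) to the farthest point.
Squared distances: 305, 173, 40, 241, 65.
Maximum is 305, attained at P.
r = √305 ≈ 17.46.

17.46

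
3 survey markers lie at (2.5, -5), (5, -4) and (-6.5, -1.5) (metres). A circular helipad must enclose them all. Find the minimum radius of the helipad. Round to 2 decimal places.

Call the three points A, B, C in the order given.
Side lengths²: AB² = 7.25, AC² = 93.25, BC² = 138.5.
Since BC² = 138.5 ≥ 93.25 + 7.25 = 100.5, the angle opposite BC is not acute, so the smallest enclosing circle has BC as diameter.
Centre = midpoint of BC = (-0.75, -2.75), r² = 138.5/4 = 34.625.
r = √(34.625) ≈ 5.88.

5.88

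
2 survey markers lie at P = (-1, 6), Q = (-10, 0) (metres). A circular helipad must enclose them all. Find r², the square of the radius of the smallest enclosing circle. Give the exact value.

29.25

The smallest circle enclosing two points has them as diameter endpoints.
Centre = midpoint = (-5.5, 3); r² = |PQ|²/4 = 117/4 = 29.25.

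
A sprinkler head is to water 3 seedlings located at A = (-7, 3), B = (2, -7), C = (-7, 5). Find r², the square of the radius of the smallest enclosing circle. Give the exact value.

56.25

Side lengths²: AB² = 181, AC² = 4, BC² = 225.
Since BC² = 225 ≥ 181 + 4 = 185, the angle opposite BC is not acute, so the smallest enclosing circle has BC as diameter.
Centre = midpoint of BC = (-2.5, -1), r² = 225/4 = 56.25.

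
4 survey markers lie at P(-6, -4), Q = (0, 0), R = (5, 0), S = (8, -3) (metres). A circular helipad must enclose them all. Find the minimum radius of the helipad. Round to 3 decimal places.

A smallest enclosing disk is always determined by at most three of the input points on its boundary.
The farthest pair is P–S with squared distance 197. The circle on this segment as diameter has centre (1, -3.5) and r² = 197/4 = 49.25.
Check Q: distance² to centre = 13.25 ≤ 49.25, so it lies inside.
All remaining points lie in this disk, and no smaller disk contains both endpoints, so this is the minimum enclosing circle.
r = √(49.25) ≈ 7.018.

7.018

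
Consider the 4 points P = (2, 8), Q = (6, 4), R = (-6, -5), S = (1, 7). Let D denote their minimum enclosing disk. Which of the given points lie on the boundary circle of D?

By Welzl's lemma the MEC is supported by two points (diametrically opposite) or three points (on a circumcircle).
The minimum enclosing circle is determined by three boundary points: P, Q, R.
Their circumcentre is (-15/14, 13/14) with r² = 5825/98.
The farthest remaining point S is at distance² 4033/98 ≤ 5825/98.
The points at distance exactly r from the centre are P, Q, R — 3 points.

P, Q, R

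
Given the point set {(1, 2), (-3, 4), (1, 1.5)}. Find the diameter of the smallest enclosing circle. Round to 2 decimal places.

Call the three points A, B, C in the order given.
Side lengths²: AB² = 20, AC² = 0.25, BC² = 22.25.
Since BC² = 22.25 ≥ 20 + 0.25 = 20.25, the angle opposite BC is not acute, so the smallest enclosing circle has BC as diameter.
Centre = midpoint of BC = (-1, 2.75), r² = 22.25/4 = 5.5625.
Diameter = 2r = 2√(5.5625) ≈ 4.72.

4.72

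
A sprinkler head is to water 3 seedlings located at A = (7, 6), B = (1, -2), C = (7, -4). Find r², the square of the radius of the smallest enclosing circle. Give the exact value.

Side lengths²: AB² = 100, AC² = 100, BC² = 40.
Since AC² = 100 < 100 + 40 = 140, the triangle is acute, so the smallest enclosing circle is the circumcircle.
Circumcentre = (16/3, 1), r² = 250/9.

250/9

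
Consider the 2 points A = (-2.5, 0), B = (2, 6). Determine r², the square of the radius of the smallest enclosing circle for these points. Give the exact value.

14.0625

The smallest circle enclosing two points has them as diameter endpoints.
Centre = midpoint = (-0.25, 3); r² = |AB|²/4 = 56.25/4 = 14.0625.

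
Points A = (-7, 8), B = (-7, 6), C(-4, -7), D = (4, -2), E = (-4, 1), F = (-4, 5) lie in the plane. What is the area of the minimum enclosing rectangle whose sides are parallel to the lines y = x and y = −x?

In coordinates u = x + y, v = x − y the rectangle is axis-aligned; the map (x,y)→(u,v) scales areas by 2.
u-values: 1, -1, -11, 2, -3, 1; range = 2 − (-11) = 13.
v-values: -15, -13, 3, 6, -5, -9; range = 6 − (-15) = 21.
Area = (13 × 21) / 2 = 136.5.

136.5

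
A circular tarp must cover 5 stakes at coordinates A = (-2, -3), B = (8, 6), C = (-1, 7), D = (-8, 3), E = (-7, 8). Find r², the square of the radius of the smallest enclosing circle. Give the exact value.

66.25

The farthest pair is B–D with squared distance 265. The circle on this segment as diameter has centre (0, 4.5) and r² = 265/4 = 66.25.
Check A: distance² to centre = 60.25 ≤ 66.25, so it lies inside.
All remaining points lie in this disk, and no smaller disk contains both endpoints, so this is the minimum enclosing circle.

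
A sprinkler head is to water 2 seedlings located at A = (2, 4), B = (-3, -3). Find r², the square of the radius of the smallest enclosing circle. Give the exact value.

The smallest circle enclosing two points has them as diameter endpoints.
Centre = midpoint = (-0.5, 0.5); r² = |AB|²/4 = 74/4 = 18.5.

18.5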